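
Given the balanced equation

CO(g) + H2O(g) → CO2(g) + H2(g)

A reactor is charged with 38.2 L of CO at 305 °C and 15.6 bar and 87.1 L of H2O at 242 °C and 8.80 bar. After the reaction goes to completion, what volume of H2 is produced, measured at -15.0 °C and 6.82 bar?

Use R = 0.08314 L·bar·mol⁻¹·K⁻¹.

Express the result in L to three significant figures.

n(CO) = PV/RT = (15.6 × 38.2) / (0.08314 × 578.15) = 12.40 mol
n(H2O) = PV/RT = (8.80 × 87.1) / (0.08314 × 515.15) = 17.90 mol
For 12.40 mol CO, stoichiometry requires (1/1) × 12.40 = 12.40 mol H2O; 17.90 mol is available, so CO is limiting.
n(H2) = (1/1) × 12.40 = 12.40 mol
V(H2) = nRT/P = 12.40 × 0.08314 × 258.15 / 6.82 = 39.02 L

39.0 L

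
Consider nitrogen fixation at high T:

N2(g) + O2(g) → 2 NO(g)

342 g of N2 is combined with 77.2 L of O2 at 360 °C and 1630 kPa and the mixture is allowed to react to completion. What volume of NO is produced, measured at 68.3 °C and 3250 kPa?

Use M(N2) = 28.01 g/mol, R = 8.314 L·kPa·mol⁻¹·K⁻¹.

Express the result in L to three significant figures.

n(N2) = 342 / 28.01 = 12.21 mol
n(O2) = PV/RT = (1630 × 77.2) / (8.314 × 633.15) = 23.90 mol
For 12.21 mol N2, stoichiometry requires (1/1) × 12.21 = 12.21 mol O2; 23.90 mol is available, so N2 is limiting.
n(NO) = (2/1) × 12.21 = 24.42 mol
V(NO) = nRT/P = 24.42 × 8.314 × 341.45 / 3250 = 21.33 L

21.3 L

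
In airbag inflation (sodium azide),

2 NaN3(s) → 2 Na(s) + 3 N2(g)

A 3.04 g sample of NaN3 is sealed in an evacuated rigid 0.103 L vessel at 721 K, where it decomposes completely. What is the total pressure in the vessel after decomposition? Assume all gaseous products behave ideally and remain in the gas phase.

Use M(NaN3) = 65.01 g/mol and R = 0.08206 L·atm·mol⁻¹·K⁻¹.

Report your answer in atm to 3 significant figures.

40.3 atm

n(NaN3) = 3.04 / 65.01 = 0.04676 mol
n(gas produced) = (3/2) × 0.04676 = 0.07014 mol
P = nRT/V = 0.07014 × 0.08206 × 721 / 0.103 = 40.29 atm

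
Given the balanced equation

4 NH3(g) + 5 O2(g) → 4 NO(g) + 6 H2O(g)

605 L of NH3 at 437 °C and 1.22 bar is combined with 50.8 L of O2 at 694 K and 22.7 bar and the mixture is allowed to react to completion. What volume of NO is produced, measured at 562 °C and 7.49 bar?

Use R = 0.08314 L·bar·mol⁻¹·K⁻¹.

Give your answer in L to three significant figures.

116 L

n(NH3) = PV/RT = (1.22 × 605) / (0.08314 × 710.15) = 12.50 mol
n(O2) = PV/RT = (22.7 × 50.8) / (0.08314 × 694) = 19.99 mol
For 12.50 mol NH3, stoichiometry requires (5/4) × 12.50 = 15.62 mol O2; 19.99 mol is available, so NH3 is limiting.
n(NO) = (4/4) × 12.50 = 12.50 mol
V(NO) = nRT/P = 12.50 × 0.08314 × 835.15 / 7.49 = 115.9 L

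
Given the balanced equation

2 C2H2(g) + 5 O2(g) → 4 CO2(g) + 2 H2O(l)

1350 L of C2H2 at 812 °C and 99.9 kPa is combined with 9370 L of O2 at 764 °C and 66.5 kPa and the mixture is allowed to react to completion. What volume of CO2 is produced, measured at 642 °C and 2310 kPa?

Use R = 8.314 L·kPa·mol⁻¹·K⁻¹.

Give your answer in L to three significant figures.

98.5 L

n(C2H2) = PV/RT = (99.9 × 1350) / (8.314 × 1085.15) = 14.95 mol
n(O2) = PV/RT = (66.5 × 9370) / (8.314 × 1037.15) = 72.26 mol
For 14.95 mol C2H2, stoichiometry requires (5/2) × 14.95 = 37.38 mol O2; 72.26 mol is available, so C2H2 is limiting.
n(CO2) = (4/2) × 14.95 = 29.90 mol
V(CO2) = nRT/P = 29.90 × 8.314 × 915.15 / 2310 = 98.48 L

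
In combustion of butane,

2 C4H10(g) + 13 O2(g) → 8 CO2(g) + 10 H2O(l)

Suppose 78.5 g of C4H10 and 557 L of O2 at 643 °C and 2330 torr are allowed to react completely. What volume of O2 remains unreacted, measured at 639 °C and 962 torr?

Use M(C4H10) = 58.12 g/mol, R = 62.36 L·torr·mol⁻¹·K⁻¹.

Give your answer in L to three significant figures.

824 L

n(C4H10) = 78.5 / 58.12 = 1.351 mol
n(O2) = PV/RT = (2330 × 557) / (62.36 × 916.15) = 22.72 mol
For 1.351 mol C4H10, stoichiometry requires (13/2) × 1.351 = 8.781 mol O2; 22.72 mol is available, so C4H10 is limiting.
n(O2) consumed = (13/2) × 1.351 = 8.781 mol; remaining = 22.72 − 8.781 = 13.94 mol
V(O2) = nRT/P = 13.94 × 62.36 × 912.15 / 962 = 824.3 L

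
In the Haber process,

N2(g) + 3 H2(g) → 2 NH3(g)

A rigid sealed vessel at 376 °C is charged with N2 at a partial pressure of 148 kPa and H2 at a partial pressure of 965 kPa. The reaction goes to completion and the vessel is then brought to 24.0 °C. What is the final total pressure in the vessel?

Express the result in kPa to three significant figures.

374 kPa

With V and T fixed, P_i ∝ n_i, so the mole ratios apply directly to partial pressures at 376 °C.
P(H2) required for 148 kPa of N2 = (3/1) × 148 = 444.0 kPa; available 965 kPa, so N2 is limiting.
P(H2) remaining = 965 − (3/1) × 148 = 521.0 kPa
P(gaseous products) = (2)/1 × 148 = 296.0 kPa
P_total at 376 °C = 521.0 + 296.0 = 817.0 kPa
Scaling to 24.0 °C: P = 817.0 × 297.15/649.15 = 374.0 kPa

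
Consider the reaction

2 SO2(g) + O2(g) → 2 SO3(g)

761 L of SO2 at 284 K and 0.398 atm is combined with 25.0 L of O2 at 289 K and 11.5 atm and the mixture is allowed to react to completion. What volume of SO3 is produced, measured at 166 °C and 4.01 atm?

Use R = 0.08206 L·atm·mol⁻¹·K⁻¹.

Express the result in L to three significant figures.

n(SO2) = PV/RT = (0.398 × 761) / (0.08206 × 284) = 13.00 mol
n(O2) = PV/RT = (11.5 × 25.0) / (0.08206 × 289) = 12.12 mol
For 13.00 mol SO2, stoichiometry requires (1/2) × 13.00 = 6.500 mol O2; 12.12 mol is available, so SO2 is limiting.
n(SO3) = (2/2) × 13.00 = 13.00 mol
V(SO3) = nRT/P = 13.00 × 0.08206 × 439.15 / 4.01 = 116.8 L

117 L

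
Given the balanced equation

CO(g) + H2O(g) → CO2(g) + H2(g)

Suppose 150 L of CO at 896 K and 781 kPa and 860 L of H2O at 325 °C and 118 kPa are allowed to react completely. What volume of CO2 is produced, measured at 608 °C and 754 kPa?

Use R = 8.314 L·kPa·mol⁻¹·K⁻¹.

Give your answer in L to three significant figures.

153 L

n(CO) = PV/RT = (781 × 150) / (8.314 × 896) = 15.73 mol
n(H2O) = PV/RT = (118 × 860) / (8.314 × 598.15) = 20.41 mol
For 15.73 mol CO, stoichiometry requires (1/1) × 15.73 = 15.73 mol H2O; 20.41 mol is available, so CO is limiting.
n(CO2) = (1/1) × 15.73 = 15.73 mol
V(CO2) = nRT/P = 15.73 × 8.314 × 881.15 / 754 = 152.8 L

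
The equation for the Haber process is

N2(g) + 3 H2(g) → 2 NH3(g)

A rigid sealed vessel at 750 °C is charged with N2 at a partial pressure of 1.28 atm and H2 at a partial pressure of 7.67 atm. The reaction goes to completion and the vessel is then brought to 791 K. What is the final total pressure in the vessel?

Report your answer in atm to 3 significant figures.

With V and T fixed, P_i ∝ n_i, so the mole ratios apply directly to partial pressures at 750 °C.
P(H2) required for 1.28 atm of N2 = (3/1) × 1.28 = 3.840 atm; available 7.67 atm, so N2 is limiting.
P(H2) remaining = 7.67 − (3/1) × 1.28 = 3.830 atm
P(gaseous products) = (2)/1 × 1.28 = 2.560 atm
P_total at 750 °C = 3.830 + 2.560 = 6.390 atm
Scaling to 791 K: P = 6.390 × 791/1023.15 = 4.940 atm

4.94 atm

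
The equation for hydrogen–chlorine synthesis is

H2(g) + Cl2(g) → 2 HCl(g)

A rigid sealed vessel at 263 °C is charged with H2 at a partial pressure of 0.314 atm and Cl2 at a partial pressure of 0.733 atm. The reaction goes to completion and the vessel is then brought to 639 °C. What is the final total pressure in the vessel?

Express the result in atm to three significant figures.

Because the vessel is rigid and T is held at 263 °C, work the stoichiometry in partial pressures (P_i = n_iRT/V).
P(Cl2) required for 0.314 atm of H2 = (1/1) × 0.314 = 0.3140 atm; available 0.733 atm, so H2 is limiting.
P(Cl2) remaining = 0.733 − (1/1) × 0.314 = 0.4190 atm
P(gaseous products) = (2)/1 × 0.314 = 0.6280 atm
P_total at 263 °C = 0.4190 + 0.6280 = 1.047 atm
Scaling to 639 °C: P = 1.047 × 912.15/536.15 = 1.781 atm

1.78 atm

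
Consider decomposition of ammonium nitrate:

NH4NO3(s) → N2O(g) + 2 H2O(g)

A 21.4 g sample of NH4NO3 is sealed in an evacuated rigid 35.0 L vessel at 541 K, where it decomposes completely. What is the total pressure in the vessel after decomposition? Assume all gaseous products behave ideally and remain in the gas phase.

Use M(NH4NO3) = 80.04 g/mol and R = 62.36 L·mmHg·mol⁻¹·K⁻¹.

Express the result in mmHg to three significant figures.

773 mmHg

n(NH4NO3) = 21.4 / 80.04 = 0.2674 mol
n(gas produced) = (3/1) × 0.2674 = 0.8022 mol
P = nRT/V = 0.8022 × 62.36 × 541 / 35.0 = 773.2 mmHg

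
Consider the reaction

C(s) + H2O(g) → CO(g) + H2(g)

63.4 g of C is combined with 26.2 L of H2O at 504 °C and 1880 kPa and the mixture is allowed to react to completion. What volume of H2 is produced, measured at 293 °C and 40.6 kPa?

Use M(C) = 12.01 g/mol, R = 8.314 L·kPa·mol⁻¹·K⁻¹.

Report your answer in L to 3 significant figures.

612 L

n(C) = 63.4 / 12.01 = 5.279 mol
n(H2O) = PV/RT = (1880 × 26.2) / (8.314 × 777.15) = 7.623 mol
For 5.279 mol C, stoichiometry requires (1/1) × 5.279 = 5.279 mol H2O; 7.623 mol is available, so C is limiting.
n(H2) = (1/1) × 5.279 = 5.279 mol
V(H2) = nRT/P = 5.279 × 8.314 × 566.15 / 40.6 = 612.0 L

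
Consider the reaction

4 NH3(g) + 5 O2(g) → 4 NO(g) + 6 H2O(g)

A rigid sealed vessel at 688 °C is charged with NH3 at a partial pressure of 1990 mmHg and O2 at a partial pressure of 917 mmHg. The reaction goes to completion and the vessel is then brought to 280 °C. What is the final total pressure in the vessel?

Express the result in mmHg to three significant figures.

1780 mmHg

At constant V, partial pressures at 688 °C are proportional to moles, so apply stoichiometry directly to pressures.
P(O2) required for 1990 mmHg of NH3 = (5/4) × 1990 = 2488 mmHg; available 917 mmHg, so O2 is limiting.
P(NH3) remaining = 1990 − (4/5) × 917 = 1256 mmHg
P(gaseous products) = (4+6)/5 × 917 = 1834 mmHg
P_total at 688 °C = 1256 + 1834 = 3090 mmHg
Scaling to 280 °C: P = 3090 × 553.15/961.15 = 1778 mmHg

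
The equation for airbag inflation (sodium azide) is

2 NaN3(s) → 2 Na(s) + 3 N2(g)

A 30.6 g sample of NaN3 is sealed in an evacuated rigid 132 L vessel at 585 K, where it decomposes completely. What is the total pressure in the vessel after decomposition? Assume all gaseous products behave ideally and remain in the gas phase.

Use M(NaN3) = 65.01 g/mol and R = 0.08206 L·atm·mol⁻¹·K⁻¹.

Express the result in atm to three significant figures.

n(NaN3) = 30.6 / 65.01 = 0.4707 mol
n(gas produced) = (3/2) × 0.4707 = 0.7061 mol
P = nRT/V = 0.7061 × 0.08206 × 585 / 132 = 0.2568 atm

0.257 atm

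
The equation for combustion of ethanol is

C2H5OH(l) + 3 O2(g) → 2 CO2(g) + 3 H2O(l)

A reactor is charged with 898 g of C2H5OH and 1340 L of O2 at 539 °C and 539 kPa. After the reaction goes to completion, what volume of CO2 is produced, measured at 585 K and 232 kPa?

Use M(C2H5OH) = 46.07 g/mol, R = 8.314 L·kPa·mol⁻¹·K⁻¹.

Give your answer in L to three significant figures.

817 L

n(C2H5OH) = 898 / 46.07 = 19.49 mol
n(O2) = PV/RT = (539 × 1340) / (8.314 × 812.15) = 107.0 mol
For 19.49 mol C2H5OH, stoichiometry requires (3/1) × 19.49 = 58.47 mol O2; 107.0 mol is available, so C2H5OH is limiting.
n(CO2) = (2/1) × 19.49 = 38.98 mol
V(CO2) = nRT/P = 38.98 × 8.314 × 585 / 232 = 817.2 L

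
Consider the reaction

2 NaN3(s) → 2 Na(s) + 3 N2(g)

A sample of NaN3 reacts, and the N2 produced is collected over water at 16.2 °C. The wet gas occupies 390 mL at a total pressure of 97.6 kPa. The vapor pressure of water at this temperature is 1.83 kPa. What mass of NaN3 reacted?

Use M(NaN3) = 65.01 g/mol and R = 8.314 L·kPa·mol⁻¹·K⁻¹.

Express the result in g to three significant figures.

0.673 g

P(N2) = 97.6 − 1.83 = 95.77 kPa
n(N2) = PV/RT = (95.77 × 0.3900) / (8.314 × 289.35) = 0.01553 mol
n(NaN3) = (2/3) × 0.01553 = 0.01035 mol
m(NaN3) = 0.01035 × 65.01 = 0.6729 g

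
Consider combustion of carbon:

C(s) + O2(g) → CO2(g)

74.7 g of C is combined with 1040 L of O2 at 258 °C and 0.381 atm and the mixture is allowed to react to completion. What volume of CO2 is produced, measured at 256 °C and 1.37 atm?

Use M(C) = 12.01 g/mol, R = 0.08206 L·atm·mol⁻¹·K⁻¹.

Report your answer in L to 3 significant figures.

n(C) = 74.7 / 12.01 = 6.220 mol
n(O2) = PV/RT = (0.381 × 1040) / (0.08206 × 531.15) = 9.091 mol
For 6.220 mol C, stoichiometry requires (1/1) × 6.220 = 6.220 mol O2; 9.091 mol is available, so C is limiting.
n(CO2) = (1/1) × 6.220 = 6.220 mol
V(CO2) = nRT/P = 6.220 × 0.08206 × 529.15 / 1.37 = 197.1 L

197 L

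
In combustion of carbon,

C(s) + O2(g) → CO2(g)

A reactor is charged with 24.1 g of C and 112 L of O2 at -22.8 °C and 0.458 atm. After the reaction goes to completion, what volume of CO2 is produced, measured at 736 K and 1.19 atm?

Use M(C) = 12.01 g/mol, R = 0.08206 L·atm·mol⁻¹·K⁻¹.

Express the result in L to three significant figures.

102 L

n(C) = 24.1 / 12.01 = 2.007 mol
n(O2) = PV/RT = (0.458 × 112) / (0.08206 × 250.35) = 2.497 mol
For 2.007 mol C, stoichiometry requires (1/1) × 2.007 = 2.007 mol O2; 2.497 mol is available, so C is limiting.
n(CO2) = (1/1) × 2.007 = 2.007 mol
V(CO2) = nRT/P = 2.007 × 0.08206 × 736 / 1.19 = 101.9 L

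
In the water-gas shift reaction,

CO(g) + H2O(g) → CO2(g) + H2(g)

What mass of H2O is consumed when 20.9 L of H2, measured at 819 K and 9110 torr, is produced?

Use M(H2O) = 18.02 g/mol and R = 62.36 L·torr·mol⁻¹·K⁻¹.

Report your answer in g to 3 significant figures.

n(H2) = PV/RT = (9110 × 20.9) / (62.36 × 819) = 3.728 mol
n(H2O) = (1/1) × 3.728 = 3.728 mol
m(H2O) = 3.728 × 18.02 = 67.18 g

67.2 g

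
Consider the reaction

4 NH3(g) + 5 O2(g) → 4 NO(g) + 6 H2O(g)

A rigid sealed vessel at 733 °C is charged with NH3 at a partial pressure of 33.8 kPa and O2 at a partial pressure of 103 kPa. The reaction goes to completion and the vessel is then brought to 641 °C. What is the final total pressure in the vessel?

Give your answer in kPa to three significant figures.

With V and T fixed, P_i ∝ n_i, so the mole ratios apply directly to partial pressures at 733 °C.
P(O2) required for 33.8 kPa of NH3 = (5/4) × 33.8 = 42.25 kPa; available 103 kPa, so NH3 is limiting.
P(O2) remaining = 103 − (5/4) × 33.8 = 60.75 kPa
P(gaseous products) = (4+6)/4 × 33.8 = 84.50 kPa
P_total at 733 °C = 60.75 + 84.50 = 145.2 kPa
Scaling to 641 °C: P = 145.2 × 914.15/1006.15 = 131.9 kPa

132 kPa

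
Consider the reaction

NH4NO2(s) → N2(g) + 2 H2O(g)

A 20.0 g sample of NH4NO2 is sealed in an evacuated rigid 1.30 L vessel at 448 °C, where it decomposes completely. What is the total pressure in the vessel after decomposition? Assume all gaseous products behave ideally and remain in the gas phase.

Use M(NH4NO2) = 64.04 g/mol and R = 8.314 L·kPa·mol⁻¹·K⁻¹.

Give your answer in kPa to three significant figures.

n(NH4NO2) = 20.0 / 64.04 = 0.3123 mol
n(gas produced) = (3/1) × 0.3123 = 0.9369 mol
P = nRT/V = 0.9369 × 8.314 × 721.15 / 1.30 = 4321 kPa

4320 kPa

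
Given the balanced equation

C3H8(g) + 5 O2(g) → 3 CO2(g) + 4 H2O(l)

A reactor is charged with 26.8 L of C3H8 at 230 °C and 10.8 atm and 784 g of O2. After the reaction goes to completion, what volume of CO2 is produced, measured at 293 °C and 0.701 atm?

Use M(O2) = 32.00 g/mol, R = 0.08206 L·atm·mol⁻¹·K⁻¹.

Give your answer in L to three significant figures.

n(C3H8) = PV/RT = (10.8 × 26.8) / (0.08206 × 503.15) = 7.010 mol
n(O2) = 784 / 32.00 = 24.50 mol
For 7.010 mol C3H8, stoichiometry requires (5/1) × 7.010 = 35.05 mol O2; 24.50 mol is available, so O2 is limiting.
n(CO2) = (3/5) × 24.50 = 14.70 mol
V(CO2) = nRT/P = 14.70 × 0.08206 × 566.15 / 0.701 = 974.2 L

974 L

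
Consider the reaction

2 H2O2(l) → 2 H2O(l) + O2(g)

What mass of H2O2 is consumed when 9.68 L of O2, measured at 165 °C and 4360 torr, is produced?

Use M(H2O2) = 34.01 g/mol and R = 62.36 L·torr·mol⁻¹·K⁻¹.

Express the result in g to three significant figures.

n(O2) = PV/RT = (4360 × 9.68) / (62.36 × 438.15) = 1.545 mol
n(H2O2) = (2/1) × 1.545 = 3.090 mol
m(H2O2) = 3.090 × 34.01 = 105.1 g

105 g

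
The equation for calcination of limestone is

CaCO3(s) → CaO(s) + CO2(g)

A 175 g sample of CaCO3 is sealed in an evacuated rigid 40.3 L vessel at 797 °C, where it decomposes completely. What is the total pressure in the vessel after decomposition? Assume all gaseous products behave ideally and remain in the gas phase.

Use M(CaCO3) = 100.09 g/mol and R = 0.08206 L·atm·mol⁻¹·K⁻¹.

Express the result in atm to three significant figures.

3.81 atm

n(CaCO3) = 175 / 100.09 = 1.748 mol
n(gas produced) = (1/1) × 1.748 = 1.748 mol
P = nRT/V = 1.748 × 0.08206 × 1070.15 / 40.3 = 3.809 atm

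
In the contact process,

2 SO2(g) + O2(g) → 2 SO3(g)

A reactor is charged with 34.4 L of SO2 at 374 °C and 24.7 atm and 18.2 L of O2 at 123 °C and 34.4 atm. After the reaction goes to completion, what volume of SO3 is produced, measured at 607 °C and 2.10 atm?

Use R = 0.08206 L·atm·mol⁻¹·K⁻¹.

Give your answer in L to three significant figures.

550 L

n(SO2) = PV/RT = (24.7 × 34.4) / (0.08206 × 647.15) = 16.00 mol
n(O2) = PV/RT = (34.4 × 18.2) / (0.08206 × 396.15) = 19.26 mol
For 16.00 mol SO2, stoichiometry requires (1/2) × 16.00 = 8.000 mol O2; 19.26 mol is available, so SO2 is limiting.
n(SO3) = (2/2) × 16.00 = 16.00 mol
V(SO3) = nRT/P = 16.00 × 0.08206 × 880.15 / 2.10 = 550.3 L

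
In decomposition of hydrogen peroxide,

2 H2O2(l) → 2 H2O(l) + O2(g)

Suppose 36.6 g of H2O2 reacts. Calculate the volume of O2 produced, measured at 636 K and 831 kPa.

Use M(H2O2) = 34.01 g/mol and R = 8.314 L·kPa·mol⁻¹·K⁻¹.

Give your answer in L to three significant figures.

n(H2O2) = 36.60 / 34.01 = 1.076 mol
n(O2) = (1/2) × 1.076 = 0.5380 mol
V = nRT/P = 0.5380 × 8.314 × 636 / 831 = 3.423 L

3.42 L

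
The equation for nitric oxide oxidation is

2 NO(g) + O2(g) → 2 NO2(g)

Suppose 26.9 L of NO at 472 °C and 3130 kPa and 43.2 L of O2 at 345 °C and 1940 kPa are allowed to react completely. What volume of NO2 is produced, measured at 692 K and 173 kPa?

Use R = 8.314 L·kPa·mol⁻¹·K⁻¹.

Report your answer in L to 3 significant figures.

452 L

n(NO) = PV/RT = (3130 × 26.9) / (8.314 × 745.15) = 13.59 mol
n(O2) = PV/RT = (1940 × 43.2) / (8.314 × 618.15) = 16.31 mol
For 13.59 mol NO, stoichiometry requires (1/2) × 13.59 = 6.795 mol O2; 16.31 mol is available, so NO is limiting.
n(NO2) = (2/2) × 13.59 = 13.59 mol
V(NO2) = nRT/P = 13.59 × 8.314 × 692 / 173 = 451.9 L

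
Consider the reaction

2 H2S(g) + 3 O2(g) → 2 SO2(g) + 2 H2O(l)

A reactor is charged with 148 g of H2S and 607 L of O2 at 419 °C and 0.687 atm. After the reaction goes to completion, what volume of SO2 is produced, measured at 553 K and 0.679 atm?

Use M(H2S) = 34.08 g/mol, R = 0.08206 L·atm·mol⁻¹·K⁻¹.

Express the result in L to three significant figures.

290 L

n(H2S) = 148 / 34.08 = 4.343 mol
n(O2) = PV/RT = (0.687 × 607) / (0.08206 × 692.15) = 7.342 mol
For 4.343 mol H2S, stoichiometry requires (3/2) × 4.343 = 6.514 mol O2; 7.342 mol is available, so H2S is limiting.
n(SO2) = (2/2) × 4.343 = 4.343 mol
V(SO2) = nRT/P = 4.343 × 0.08206 × 553 / 0.679 = 290.3 L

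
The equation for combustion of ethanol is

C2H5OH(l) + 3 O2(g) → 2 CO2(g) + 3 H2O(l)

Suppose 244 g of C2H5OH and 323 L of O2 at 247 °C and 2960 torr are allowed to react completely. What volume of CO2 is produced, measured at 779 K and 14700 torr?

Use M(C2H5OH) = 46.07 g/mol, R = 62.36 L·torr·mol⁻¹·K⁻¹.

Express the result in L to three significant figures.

n(C2H5OH) = 244 / 46.07 = 5.296 mol
n(O2) = PV/RT = (2960 × 323) / (62.36 × 520.15) = 29.48 mol
For 5.296 mol C2H5OH, stoichiometry requires (3/1) × 5.296 = 15.89 mol O2; 29.48 mol is available, so C2H5OH is limiting.
n(CO2) = (2/1) × 5.296 = 10.59 mol
V(CO2) = nRT/P = 10.59 × 62.36 × 779 / 14700 = 35.00 L

35.0 L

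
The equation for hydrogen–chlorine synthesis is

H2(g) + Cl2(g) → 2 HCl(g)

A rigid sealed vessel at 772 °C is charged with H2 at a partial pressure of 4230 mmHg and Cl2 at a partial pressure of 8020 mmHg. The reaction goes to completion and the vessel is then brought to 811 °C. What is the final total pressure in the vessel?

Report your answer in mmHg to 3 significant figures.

At constant V, partial pressures at 772 °C are proportional to moles, so apply stoichiometry directly to pressures.
P(Cl2) required for 4230 mmHg of H2 = (1/1) × 4230 = 4230 mmHg; available 8020 mmHg, so H2 is limiting.
P(Cl2) remaining = 8020 − (1/1) × 4230 = 3790 mmHg
P(gaseous products) = (2)/1 × 4230 = 8460 mmHg
P_total at 772 °C = 3790 + 8460 = 12250 mmHg
Scaling to 811 °C: P = 12250 × 1084.15/1045.15 = 12710 mmHg

12700 mmHg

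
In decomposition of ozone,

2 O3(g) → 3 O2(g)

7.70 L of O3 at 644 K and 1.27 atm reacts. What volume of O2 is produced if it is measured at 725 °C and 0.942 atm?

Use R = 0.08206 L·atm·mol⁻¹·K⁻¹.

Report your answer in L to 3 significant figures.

24.1 L

n(O3) = PV/RT = (1.27 × 7.70) / (0.08206 × 644) = 0.1850 mol
n(O2) = (3/2) × 0.1850 = 0.2775 mol
V = nRT/P = 0.2775 × 0.08206 × 998.15 / 0.942 = 24.13 L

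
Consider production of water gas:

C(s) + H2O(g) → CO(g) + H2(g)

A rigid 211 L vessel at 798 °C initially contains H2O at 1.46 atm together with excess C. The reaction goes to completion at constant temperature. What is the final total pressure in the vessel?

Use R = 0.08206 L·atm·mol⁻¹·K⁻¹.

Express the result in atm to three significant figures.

At constant T and V, P ∝ n(gas): 1 mol gas → 2 mol gas.
P_final = (2/1) × 1.46 = 2.920 atm

2.92 atm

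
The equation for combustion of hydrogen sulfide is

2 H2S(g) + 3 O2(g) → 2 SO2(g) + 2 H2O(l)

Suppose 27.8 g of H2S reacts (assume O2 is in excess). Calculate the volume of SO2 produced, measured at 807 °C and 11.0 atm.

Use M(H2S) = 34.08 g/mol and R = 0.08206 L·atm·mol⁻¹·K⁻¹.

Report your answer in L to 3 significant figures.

6.57 L

n(H2S) = 27.80 / 34.08 = 0.8157 mol
n(SO2) = (2/2) × 0.8157 = 0.8157 mol
V = nRT/P = 0.8157 × 0.08206 × 1080.15 / 11.0 = 6.573 L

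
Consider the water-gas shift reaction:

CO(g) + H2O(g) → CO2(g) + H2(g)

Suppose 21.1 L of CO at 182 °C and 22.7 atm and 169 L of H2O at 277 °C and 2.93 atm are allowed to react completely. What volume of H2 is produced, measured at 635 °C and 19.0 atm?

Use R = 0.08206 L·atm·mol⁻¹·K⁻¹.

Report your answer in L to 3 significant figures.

n(CO) = PV/RT = (22.7 × 21.1) / (0.08206 × 455.15) = 12.82 mol
n(H2O) = PV/RT = (2.93 × 169) / (0.08206 × 550.15) = 10.97 mol
For 12.82 mol CO, stoichiometry requires (1/1) × 12.82 = 12.82 mol H2O; 10.97 mol is available, so H2O is limiting.
n(H2) = (1/1) × 10.97 = 10.97 mol
V(H2) = nRT/P = 10.97 × 0.08206 × 908.15 / 19.0 = 43.03 L

43.0 L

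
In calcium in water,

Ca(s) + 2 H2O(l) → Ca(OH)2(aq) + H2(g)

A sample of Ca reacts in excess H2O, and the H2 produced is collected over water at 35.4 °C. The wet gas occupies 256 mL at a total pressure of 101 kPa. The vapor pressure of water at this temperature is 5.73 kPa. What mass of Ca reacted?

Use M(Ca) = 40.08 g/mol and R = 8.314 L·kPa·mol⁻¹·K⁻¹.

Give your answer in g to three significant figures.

P(H2) = 101 − 5.73 = 95.27 kPa
n(H2) = PV/RT = (95.27 × 0.2560) / (8.314 × 308.55) = 0.009507 mol
n(Ca) = (1/1) × 0.009507 = 0.009507 mol
m(Ca) = 0.009507 × 40.08 = 0.3810 g

0.381 g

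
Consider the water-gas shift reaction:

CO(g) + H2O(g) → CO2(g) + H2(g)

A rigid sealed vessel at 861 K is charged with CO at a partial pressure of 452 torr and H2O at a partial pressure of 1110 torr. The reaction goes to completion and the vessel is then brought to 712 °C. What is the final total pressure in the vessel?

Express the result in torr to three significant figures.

Because the vessel is rigid and T is held at 861 K, work the stoichiometry in partial pressures (P_i = n_iRT/V).
P(H2O) required for 452 torr of CO = (1/1) × 452 = 452.0 torr; available 1110 torr, so CO is limiting.
P(H2O) remaining = 1110 − (1/1) × 452 = 658.0 torr
P(gaseous products) = (1+1)/1 × 452 = 904.0 torr
P_total at 861 K = 658.0 + 904.0 = 1562 torr
Scaling to 712 °C: P = 1562 × 985.15/861 = 1787 torr

1790 torr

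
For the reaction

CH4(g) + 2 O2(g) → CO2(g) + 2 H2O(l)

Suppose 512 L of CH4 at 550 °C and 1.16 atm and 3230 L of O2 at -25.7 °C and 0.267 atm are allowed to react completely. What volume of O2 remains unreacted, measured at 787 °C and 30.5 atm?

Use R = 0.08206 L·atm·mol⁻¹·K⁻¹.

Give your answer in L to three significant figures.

n(CH4) = PV/RT = (1.16 × 512) / (0.08206 × 823.15) = 8.793 mol
n(O2) = PV/RT = (0.267 × 3230) / (0.08206 × 247.45) = 42.47 mol
For 8.793 mol CH4, stoichiometry requires (2/1) × 8.793 = 17.59 mol O2; 42.47 mol is available, so CH4 is limiting.
n(O2) consumed = (2/1) × 8.793 = 17.59 mol; remaining = 42.47 − 17.59 = 24.88 mol
V(O2) = nRT/P = 24.88 × 0.08206 × 1060.15 / 30.5 = 70.97 L

71.0 L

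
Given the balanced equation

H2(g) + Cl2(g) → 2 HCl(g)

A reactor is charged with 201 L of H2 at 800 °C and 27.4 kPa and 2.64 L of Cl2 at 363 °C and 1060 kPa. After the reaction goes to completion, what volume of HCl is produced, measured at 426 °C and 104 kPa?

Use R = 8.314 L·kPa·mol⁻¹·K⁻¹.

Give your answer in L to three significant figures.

59.1 L

n(H2) = PV/RT = (27.4 × 201) / (8.314 × 1073.15) = 0.6173 mol
n(Cl2) = PV/RT = (1060 × 2.64) / (8.314 × 636.15) = 0.5291 mol
For 0.6173 mol H2, stoichiometry requires (1/1) × 0.6173 = 0.6173 mol Cl2; 0.5291 mol is available, so Cl2 is limiting.
n(HCl) = (2/1) × 0.5291 = 1.058 mol
V(HCl) = nRT/P = 1.058 × 8.314 × 699.15 / 104 = 59.13 L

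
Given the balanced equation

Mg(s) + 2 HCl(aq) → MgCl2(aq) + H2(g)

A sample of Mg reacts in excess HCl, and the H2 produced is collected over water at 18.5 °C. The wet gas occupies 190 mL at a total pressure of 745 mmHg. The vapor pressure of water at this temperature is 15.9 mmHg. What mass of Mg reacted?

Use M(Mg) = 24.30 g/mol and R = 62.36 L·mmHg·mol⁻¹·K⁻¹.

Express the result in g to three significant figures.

0.185 g

P(H2) = 745 − 15.9 = 729.1 mmHg
n(H2) = PV/RT = (729.1 × 0.1900) / (62.36 × 291.65) = 0.007617 mol
n(Mg) = (1/1) × 0.007617 = 0.007617 mol
m(Mg) = 0.007617 × 24.30 = 0.1851 g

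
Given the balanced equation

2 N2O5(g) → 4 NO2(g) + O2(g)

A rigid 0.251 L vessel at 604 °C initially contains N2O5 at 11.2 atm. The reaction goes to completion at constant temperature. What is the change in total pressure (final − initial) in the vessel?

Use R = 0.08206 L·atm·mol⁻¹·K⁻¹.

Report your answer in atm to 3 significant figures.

At constant T and V, P ∝ n(gas): 2 mol gas → 5 mol gas.
P_final = (5/2) × 11.2 = 28.00 atm; ΔP = 28.00 − 11.2 = 16.80 atm

16.8 atm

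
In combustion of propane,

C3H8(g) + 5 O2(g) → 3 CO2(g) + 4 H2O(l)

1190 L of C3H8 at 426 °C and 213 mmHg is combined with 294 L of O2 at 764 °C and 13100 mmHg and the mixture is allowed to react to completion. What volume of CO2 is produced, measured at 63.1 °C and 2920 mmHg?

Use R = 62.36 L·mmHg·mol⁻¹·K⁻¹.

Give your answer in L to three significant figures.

125 L

n(C3H8) = PV/RT = (213 × 1190) / (62.36 × 699.15) = 5.814 mol
n(O2) = PV/RT = (13100 × 294) / (62.36 × 1037.15) = 59.55 mol
For 5.814 mol C3H8, stoichiometry requires (5/1) × 5.814 = 29.07 mol O2; 59.55 mol is available, so C3H8 is limiting.
n(CO2) = (3/1) × 5.814 = 17.44 mol
V(CO2) = nRT/P = 17.44 × 62.36 × 336.25 / 2920 = 125.2 L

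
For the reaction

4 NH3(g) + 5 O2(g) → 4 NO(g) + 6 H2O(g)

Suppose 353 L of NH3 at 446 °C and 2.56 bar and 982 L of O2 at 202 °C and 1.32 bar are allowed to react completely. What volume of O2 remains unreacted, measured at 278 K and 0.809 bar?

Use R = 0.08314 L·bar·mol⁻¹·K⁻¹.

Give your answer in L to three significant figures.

n(NH3) = PV/RT = (2.56 × 353) / (0.08314 × 719.15) = 15.11 mol
n(O2) = PV/RT = (1.32 × 982) / (0.08314 × 475.15) = 32.81 mol
For 15.11 mol NH3, stoichiometry requires (5/4) × 15.11 = 18.89 mol O2; 32.81 mol is available, so NH3 is limiting.
n(O2) consumed = (5/4) × 15.11 = 18.89 mol; remaining = 32.81 − 18.89 = 13.92 mol
V(O2) = nRT/P = 13.92 × 0.08314 × 278 / 0.809 = 397.7 L

398 L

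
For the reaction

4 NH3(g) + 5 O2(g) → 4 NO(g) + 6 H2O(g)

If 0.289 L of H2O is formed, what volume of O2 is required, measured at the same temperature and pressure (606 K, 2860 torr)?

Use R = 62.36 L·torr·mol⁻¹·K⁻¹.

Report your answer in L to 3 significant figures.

0.241 L

At constant T and P, gas volumes are in the mole ratio: V(O2) = (5/6) × 0.289 = 0.2408 L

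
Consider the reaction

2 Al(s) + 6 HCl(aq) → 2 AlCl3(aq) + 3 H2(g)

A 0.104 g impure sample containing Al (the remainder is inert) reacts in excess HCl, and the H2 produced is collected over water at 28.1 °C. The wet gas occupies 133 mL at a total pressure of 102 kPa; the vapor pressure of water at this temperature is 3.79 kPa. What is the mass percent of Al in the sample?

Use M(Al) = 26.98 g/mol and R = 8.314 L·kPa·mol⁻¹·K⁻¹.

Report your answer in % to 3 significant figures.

P(H2) = 102 − 3.79 = 98.21 kPa
n(H2) = PV/RT = (98.21 × 0.1330) / (8.314 × 301.25) = 0.005215 mol
n(Al) = (2/3) × 0.005215 = 0.003477 mol
m(Al) = 0.003477 × 26.98 = 0.09381 g
%Al = 0.09381 / 0.104 × 100 = 90.20%

90.2 %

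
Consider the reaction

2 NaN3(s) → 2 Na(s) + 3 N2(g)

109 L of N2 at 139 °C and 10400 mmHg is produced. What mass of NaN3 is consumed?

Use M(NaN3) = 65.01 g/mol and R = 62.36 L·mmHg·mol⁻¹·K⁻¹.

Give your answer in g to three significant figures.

n(N2) = PV/RT = (10400 × 109) / (62.36 × 412.15) = 44.11 mol
n(NaN3) = (2/3) × 44.11 = 29.41 mol
m(NaN3) = 29.41 × 65.01 = 1912 g

1910 g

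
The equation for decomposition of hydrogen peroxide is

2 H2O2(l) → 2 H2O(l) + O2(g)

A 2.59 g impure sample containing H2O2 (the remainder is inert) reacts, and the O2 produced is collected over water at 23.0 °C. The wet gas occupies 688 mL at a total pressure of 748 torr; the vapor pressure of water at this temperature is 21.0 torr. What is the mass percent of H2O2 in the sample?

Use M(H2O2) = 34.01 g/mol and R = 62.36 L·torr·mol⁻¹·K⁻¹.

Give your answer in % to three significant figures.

P(O2) = 748 − 21.0 = 727.0 torr
n(O2) = PV/RT = (727.0 × 0.6880) / (62.36 × 296.15) = 0.02708 mol
n(H2O2) = (2/1) × 0.02708 = 0.05416 mol
m(H2O2) = 0.05416 × 34.01 = 1.842 g
%H2O2 = 1.842 / 2.59 × 100 = 71.12%

71.1 %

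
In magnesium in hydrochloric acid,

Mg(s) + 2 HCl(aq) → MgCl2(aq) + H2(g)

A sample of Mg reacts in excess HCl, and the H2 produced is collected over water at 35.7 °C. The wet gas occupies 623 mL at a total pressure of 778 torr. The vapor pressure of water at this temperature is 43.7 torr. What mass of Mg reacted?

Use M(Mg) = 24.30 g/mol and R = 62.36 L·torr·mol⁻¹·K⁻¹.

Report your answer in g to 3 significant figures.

0.577 g

P(H2) = 778 − 43.7 = 734.3 torr
n(H2) = PV/RT = (734.3 × 0.6230) / (62.36 × 308.85) = 0.02375 mol
n(Mg) = (1/1) × 0.02375 = 0.02375 mol
m(Mg) = 0.02375 × 24.30 = 0.5771 g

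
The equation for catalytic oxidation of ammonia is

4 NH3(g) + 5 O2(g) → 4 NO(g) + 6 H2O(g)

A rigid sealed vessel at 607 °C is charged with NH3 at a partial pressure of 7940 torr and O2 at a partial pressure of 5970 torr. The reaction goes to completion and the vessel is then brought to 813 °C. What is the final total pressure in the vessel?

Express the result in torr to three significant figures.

At constant V, partial pressures at 607 °C are proportional to moles, so apply stoichiometry directly to pressures.
P(O2) required for 7940 torr of NH3 = (5/4) × 7940 = 9925 torr; available 5970 torr, so O2 is limiting.
P(NH3) remaining = 7940 − (4/5) × 5970 = 3164 torr
P(gaseous products) = (4+6)/5 × 5970 = 11940 torr
P_total at 607 °C = 3164 + 11940 = 15100 torr
Scaling to 813 °C: P = 15100 × 1086.15/880.15 = 18630 torr

18600 torr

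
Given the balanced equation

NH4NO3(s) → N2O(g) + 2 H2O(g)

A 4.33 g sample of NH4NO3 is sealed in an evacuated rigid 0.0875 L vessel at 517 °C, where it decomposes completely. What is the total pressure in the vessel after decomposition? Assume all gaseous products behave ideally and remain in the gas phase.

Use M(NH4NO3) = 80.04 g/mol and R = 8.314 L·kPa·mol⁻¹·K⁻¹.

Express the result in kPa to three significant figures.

n(NH4NO3) = 4.33 / 80.04 = 0.05410 mol
n(gas produced) = (3/1) × 0.05410 = 0.1623 mol
P = nRT/V = 0.1623 × 8.314 × 790.15 / 0.0875 = 12190 kPa

12200 kPa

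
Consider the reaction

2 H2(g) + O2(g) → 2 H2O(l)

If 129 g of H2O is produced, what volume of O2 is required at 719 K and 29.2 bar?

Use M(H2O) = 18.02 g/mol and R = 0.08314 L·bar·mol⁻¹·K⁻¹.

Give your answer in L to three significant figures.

7.33 L

n(H2O) = 129.0 / 18.02 = 7.159 mol
n(O2) = (1/2) × 7.159 = 3.579 mol
V = nRT/P = 3.579 × 0.08314 × 719 / 29.2 = 7.327 L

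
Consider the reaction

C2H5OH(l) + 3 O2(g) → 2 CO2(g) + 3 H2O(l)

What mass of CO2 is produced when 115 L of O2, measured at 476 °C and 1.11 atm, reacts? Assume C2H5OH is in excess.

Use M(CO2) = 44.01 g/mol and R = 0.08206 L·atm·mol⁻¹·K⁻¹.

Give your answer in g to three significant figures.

n(O2) = PV/RT = (1.11 × 115) / (0.08206 × 749.15) = 2.076 mol
n(CO2) = (2/3) × 2.076 = 1.384 mol
m(CO2) = 1.384 × 44.01 = 60.91 g

60.9 g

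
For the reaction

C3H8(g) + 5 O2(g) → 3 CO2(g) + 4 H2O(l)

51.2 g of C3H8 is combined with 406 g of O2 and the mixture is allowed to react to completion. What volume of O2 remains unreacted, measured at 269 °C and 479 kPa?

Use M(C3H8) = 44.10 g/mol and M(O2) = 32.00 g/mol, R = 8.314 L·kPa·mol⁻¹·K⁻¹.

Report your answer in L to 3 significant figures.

n(C3H8) = 51.2 / 44.10 = 1.161 mol
n(O2) = 406 / 32.00 = 12.69 mol
For 1.161 mol C3H8, stoichiometry requires (5/1) × 1.161 = 5.805 mol O2; 12.69 mol is available, so C3H8 is limiting.
n(O2) consumed = (5/1) × 1.161 = 5.805 mol; remaining = 12.69 − 5.805 = 6.885 mol
V(O2) = nRT/P = 6.885 × 8.314 × 542.15 / 479 = 64.79 L

64.8 L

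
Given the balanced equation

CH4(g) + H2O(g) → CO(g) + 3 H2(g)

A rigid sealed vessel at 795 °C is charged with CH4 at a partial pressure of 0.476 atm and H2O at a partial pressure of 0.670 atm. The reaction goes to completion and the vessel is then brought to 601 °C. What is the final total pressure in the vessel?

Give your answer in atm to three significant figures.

With V and T fixed, P_i ∝ n_i, so the mole ratios apply directly to partial pressures at 795 °C.
P(H2O) required for 0.476 atm of CH4 = (1/1) × 0.476 = 0.4760 atm; available 0.670 atm, so CH4 is limiting.
P(H2O) remaining = 0.670 − (1/1) × 0.476 = 0.1940 atm
P(gaseous products) = (1+3)/1 × 0.476 = 1.904 atm
P_total at 795 °C = 0.1940 + 1.904 = 2.098 atm
Scaling to 601 °C: P = 2.098 × 874.15/1068.15 = 1.717 atm

1.72 atm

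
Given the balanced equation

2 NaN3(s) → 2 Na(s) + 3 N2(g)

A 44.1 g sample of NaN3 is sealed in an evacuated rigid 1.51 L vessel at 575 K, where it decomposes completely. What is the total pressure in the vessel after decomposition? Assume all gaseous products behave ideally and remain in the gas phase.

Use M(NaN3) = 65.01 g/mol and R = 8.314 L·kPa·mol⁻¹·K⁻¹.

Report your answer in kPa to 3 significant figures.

n(NaN3) = 44.1 / 65.01 = 0.6784 mol
n(gas produced) = (3/2) × 0.6784 = 1.018 mol
P = nRT/V = 1.018 × 8.314 × 575 / 1.51 = 3223 kPa

3220 kPa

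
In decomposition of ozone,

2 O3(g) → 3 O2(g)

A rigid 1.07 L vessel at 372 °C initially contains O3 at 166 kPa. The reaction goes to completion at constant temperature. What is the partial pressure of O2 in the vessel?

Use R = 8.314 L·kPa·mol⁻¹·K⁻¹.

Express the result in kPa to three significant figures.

249 kPa

n(O3)₀ = PV/RT = (166 × 1.07) / (8.314 × 645.15) = 0.03311 mol
n(O2) = (3/2) × 0.03311 = 0.04967 mol
P(O2) = nRT/V = 0.04967 × 8.314 × 645.15 / 1.07 = 249.0 kPa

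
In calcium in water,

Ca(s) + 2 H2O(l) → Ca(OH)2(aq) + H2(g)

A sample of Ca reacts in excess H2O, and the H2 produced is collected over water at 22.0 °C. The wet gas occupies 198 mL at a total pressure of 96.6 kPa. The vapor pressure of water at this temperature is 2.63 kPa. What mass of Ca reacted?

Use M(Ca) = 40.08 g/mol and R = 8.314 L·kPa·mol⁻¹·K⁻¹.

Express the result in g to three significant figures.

0.304 g

P(H2) = 96.6 − 2.63 = 93.97 kPa
n(H2) = PV/RT = (93.97 × 0.1980) / (8.314 × 295.15) = 0.007582 mol
n(Ca) = (1/1) × 0.007582 = 0.007582 mol
m(Ca) = 0.007582 × 40.08 = 0.3039 g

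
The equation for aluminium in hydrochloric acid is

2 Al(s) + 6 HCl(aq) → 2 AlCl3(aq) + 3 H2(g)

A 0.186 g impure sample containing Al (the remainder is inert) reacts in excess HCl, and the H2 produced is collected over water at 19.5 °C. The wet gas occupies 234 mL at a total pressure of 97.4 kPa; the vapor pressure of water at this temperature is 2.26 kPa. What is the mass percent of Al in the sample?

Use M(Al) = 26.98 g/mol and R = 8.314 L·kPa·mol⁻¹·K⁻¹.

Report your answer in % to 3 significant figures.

88.5 %

P(H2) = 97.4 − 2.26 = 95.14 kPa
n(H2) = PV/RT = (95.14 × 0.2340) / (8.314 × 292.65) = 0.009150 mol
n(Al) = (2/3) × 0.009150 = 0.006100 mol
m(Al) = 0.006100 × 26.98 = 0.1646 g
%Al = 0.1646 / 0.186 × 100 = 88.49%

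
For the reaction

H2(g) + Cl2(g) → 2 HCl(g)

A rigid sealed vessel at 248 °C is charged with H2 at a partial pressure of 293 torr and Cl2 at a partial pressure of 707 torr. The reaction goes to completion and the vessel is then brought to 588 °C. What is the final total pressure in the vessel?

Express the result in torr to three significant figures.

1650 torr

At constant V, partial pressures at 248 °C are proportional to moles, so apply stoichiometry directly to pressures.
P(Cl2) required for 293 torr of H2 = (1/1) × 293 = 293.0 torr; available 707 torr, so H2 is limiting.
P(Cl2) remaining = 707 − (1/1) × 293 = 414.0 torr
P(gaseous products) = (2)/1 × 293 = 586.0 torr
P_total at 248 °C = 414.0 + 586.0 = 1000 torr
Scaling to 588 °C: P = 1000 × 861.15/521.15 = 1652 torr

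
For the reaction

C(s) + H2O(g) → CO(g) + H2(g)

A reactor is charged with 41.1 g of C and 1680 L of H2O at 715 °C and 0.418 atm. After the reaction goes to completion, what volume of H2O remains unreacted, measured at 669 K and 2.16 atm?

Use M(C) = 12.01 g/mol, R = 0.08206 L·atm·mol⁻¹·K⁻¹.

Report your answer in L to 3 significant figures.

n(C) = 41.1 / 12.01 = 3.422 mol
n(H2O) = PV/RT = (0.418 × 1680) / (0.08206 × 988.15) = 8.660 mol
For 3.422 mol C, stoichiometry requires (1/1) × 3.422 = 3.422 mol H2O; 8.660 mol is available, so C is limiting.
n(H2O) consumed = (1/1) × 3.422 = 3.422 mol; remaining = 8.660 − 3.422 = 5.238 mol
V(H2O) = nRT/P = 5.238 × 0.08206 × 669 / 2.16 = 133.1 L

133 L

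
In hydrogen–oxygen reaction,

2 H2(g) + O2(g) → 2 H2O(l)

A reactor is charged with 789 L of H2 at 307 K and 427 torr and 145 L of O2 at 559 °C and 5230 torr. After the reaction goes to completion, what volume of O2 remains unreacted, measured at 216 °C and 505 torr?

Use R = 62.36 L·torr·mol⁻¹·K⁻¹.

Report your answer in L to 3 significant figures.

351 L

n(H2) = PV/RT = (427 × 789) / (62.36 × 307) = 17.60 mol
n(O2) = PV/RT = (5230 × 145) / (62.36 × 832.15) = 14.61 mol
For 17.60 mol H2, stoichiometry requires (1/2) × 17.60 = 8.800 mol O2; 14.61 mol is available, so H2 is limiting.
n(O2) consumed = (1/2) × 17.60 = 8.800 mol; remaining = 14.61 − 8.800 = 5.810 mol
V(O2) = nRT/P = 5.810 × 62.36 × 489.15 / 505 = 350.9 L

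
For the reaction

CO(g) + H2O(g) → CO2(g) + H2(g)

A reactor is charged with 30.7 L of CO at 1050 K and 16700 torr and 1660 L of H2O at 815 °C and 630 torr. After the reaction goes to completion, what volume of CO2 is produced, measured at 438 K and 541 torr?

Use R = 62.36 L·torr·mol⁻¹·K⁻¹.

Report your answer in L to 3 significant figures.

395 L

n(CO) = PV/RT = (16700 × 30.7) / (62.36 × 1050) = 7.830 mol
n(H2O) = PV/RT = (630 × 1660) / (62.36 × 1088.15) = 15.41 mol
For 7.830 mol CO, stoichiometry requires (1/1) × 7.830 = 7.830 mol H2O; 15.41 mol is available, so CO is limiting.
n(CO2) = (1/1) × 7.830 = 7.830 mol
V(CO2) = nRT/P = 7.830 × 62.36 × 438 / 541 = 395.3 L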